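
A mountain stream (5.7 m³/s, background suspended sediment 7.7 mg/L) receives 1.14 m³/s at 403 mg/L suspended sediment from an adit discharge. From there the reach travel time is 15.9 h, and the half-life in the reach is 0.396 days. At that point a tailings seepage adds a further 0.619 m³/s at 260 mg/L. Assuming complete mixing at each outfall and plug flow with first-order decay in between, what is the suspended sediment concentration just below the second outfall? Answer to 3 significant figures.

42.7 mg/L

After mixing, C = (5.700·7.700 + 1.140·403.0) / 6.840 = 503.3/6.840 = 73.58 mg/L; combined flow 6.840 m³/s.
Half-life 0.396 d → k = ln 2 / 0.396 = 1.750 d⁻¹.
First-order decay: C = 73.58·exp(−k·t) = 73.58·0.3136 = 23.08 mg/L.
At the second outfall, C = (6.840·23.08 + 0.6190·260.0) / (6.840 + 0.6190) = 42.74 mg/L.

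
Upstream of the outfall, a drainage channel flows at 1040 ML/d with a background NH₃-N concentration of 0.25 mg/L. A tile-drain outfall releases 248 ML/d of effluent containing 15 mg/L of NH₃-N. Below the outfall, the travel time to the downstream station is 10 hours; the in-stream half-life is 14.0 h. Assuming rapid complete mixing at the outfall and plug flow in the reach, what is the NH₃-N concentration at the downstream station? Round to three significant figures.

1.88 mg/L

After mixing, C = (1040·0.2500 + 248.0·15.00) / 1288 = 3980/1288 = 3.090 mg/L.
Half-life 14.0 h → k = ln 2 / 14.0 = 0.04951 h⁻¹ = 1.188 d⁻¹.
After decay, C = 3.090 × e^(−kt) = 3.090 × 0.6095 = 1.883 mg/L.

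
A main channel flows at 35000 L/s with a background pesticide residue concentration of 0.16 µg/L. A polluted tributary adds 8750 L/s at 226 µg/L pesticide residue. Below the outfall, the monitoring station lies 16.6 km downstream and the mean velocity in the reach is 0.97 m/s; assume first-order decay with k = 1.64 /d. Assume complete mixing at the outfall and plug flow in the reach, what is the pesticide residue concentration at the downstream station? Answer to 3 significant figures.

Flow-weighted average: C = (35000·0.1600 + 8750·226.0) / 43750 = 1983000/43750 = 45.33 µg/L.
Travel time t = 16.6·1000 / 0.97 = 17110 s = 4.754 h.
Applying C = C₀e^(−kt): 45.33 × 0.7226 = 32.76 µg/L.

32.8 µg/L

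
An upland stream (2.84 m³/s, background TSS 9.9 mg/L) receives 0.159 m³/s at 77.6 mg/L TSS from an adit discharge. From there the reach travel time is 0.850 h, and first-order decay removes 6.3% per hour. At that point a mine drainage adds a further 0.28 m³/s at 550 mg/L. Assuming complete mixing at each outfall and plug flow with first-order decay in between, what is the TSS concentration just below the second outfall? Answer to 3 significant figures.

After mixing, C = (2.840·9.900 + 0.1590·77.60) / 2.999 = 40.45/2.999 = 13.49 mg/L; combined flow 2.999 m³/s.
6.3%/h lost → k = −ln(1 − 0.063) = 0.06507 h⁻¹.
Applying C = C₀e^(−kt): 13.49 × 0.9462 = 12.76 mg/L.
Second outfall: C = (2.999·12.76 + 0.2800·550.0)/3.279 = 58.64 mg/L.

58.6 mg/L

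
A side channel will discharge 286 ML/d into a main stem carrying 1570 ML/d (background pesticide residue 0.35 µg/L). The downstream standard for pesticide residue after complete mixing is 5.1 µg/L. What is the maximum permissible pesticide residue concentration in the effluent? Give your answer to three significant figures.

31.2 µg/L

At the limit, (Qr·Cr + Qe·Cₑ)/(Qr + Qe) = 5.1:
Cₑ = (1856·5.1 − 1570·0.3500) / 286.0 = 31.18 µg/L.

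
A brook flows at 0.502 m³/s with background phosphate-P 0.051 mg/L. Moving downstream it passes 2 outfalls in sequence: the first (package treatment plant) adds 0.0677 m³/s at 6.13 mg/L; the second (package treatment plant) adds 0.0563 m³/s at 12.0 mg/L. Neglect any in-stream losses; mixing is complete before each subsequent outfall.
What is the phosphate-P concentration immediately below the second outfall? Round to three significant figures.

1.78 mg/L

Below outfall 1: Q → 0.5697 m³/s, C = (0.5020·0.05100 + 0.06770·6.130)/0.5697 = 0.7734 mg/L.
Below outfall 2: Q → 0.6260 m³/s, C = (0.5697·0.7734 + 0.05630·12.00)/0.6260 = 1.783 mg/L.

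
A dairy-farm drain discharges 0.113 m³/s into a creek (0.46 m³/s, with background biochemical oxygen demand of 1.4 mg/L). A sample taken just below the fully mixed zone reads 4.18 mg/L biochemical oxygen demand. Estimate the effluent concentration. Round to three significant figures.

15.5 mg/L

Mass balance: 0.4600·1.400 + 0.1130·Cₑ = 0.5730·4.180
→ Cₑ = (0.5730·4.180 − 0.4600·1.400) / 0.1130 = 15.50 mg/L.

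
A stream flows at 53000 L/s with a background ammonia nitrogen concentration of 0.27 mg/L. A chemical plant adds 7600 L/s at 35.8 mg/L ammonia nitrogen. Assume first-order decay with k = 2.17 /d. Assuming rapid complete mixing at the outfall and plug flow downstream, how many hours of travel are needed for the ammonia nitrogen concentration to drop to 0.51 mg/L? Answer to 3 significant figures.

Mixed concentration C = ΣQC/ΣQ = (53000·0.2700 + 7600·35.80) / 60600 = 286400/60600 = 4.726 mg/L.
4.726·exp(−k·t) = 0.51 → t = ln(4.726/0.51)/k = 88650 s = 24.62 h.

24.6 h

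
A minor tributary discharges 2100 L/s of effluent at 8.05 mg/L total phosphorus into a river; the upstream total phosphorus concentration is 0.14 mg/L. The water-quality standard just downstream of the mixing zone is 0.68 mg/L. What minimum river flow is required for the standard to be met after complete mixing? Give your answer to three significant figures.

Set C_mix = 0.68: (Q·0.1400 + 2100·8.050) / (Q + 2100) = 0.68
→ Q = 2100·(8.050 − 0.68)/(0.68 − 0.1400) = 28660 L/s.

28700 L/s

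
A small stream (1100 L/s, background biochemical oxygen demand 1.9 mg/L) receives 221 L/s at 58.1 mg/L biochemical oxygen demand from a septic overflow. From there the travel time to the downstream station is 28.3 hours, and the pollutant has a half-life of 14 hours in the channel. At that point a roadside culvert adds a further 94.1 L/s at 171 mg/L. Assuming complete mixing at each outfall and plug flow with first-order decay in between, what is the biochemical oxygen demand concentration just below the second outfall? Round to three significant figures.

Flow-weighted average: C = (1100·1.900 + 221.0·58.10) / 1321 = 14930/1321 = 11.30 mg/L; combined flow 1321 L/s.
Half-life 14 h → k = ln 2 / 14 = 0.04951 h⁻¹ = 1.188 d⁻¹.
After decay, C = 11.30 × e^(−kt) = 11.30 × 0.2463 = 2.784 mg/L.
Second outfall: C = (1321·2.784 + 94.10·171.0)/1415 = 13.97 mg/L.

14.0 mg/L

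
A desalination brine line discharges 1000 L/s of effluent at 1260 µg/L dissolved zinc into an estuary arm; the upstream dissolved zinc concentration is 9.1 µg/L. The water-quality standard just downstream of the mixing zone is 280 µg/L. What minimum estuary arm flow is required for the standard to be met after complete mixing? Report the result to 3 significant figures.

Set C_mix = 280: (Q·9.100 + 1000·1260) / (Q + 1000) = 280
→ Q = 1000·(1260 − 280)/(280 − 9.100) = 3618 L/s.

3620 L/s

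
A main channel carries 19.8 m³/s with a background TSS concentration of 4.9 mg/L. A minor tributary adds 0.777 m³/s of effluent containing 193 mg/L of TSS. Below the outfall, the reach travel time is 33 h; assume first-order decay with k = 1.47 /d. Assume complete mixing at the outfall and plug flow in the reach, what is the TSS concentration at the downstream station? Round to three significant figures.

1.59 mg/L

Mixed concentration C = ΣQC/ΣQ = (19.80·4.900 + 0.7770·193.0) / 20.58 = 247.0/20.58 = 12.00 mg/L.
Decay over the reach: 12.00·exp(−kt) = 12.00·0.1325 = 1.590 mg/L.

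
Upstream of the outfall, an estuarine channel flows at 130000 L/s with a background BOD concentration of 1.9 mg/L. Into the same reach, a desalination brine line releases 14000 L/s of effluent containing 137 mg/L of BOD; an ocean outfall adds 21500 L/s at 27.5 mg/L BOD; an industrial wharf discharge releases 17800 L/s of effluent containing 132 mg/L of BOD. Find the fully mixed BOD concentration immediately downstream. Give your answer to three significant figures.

Mixed concentration C = ΣQC/ΣQ = (130000·1.900 + 14000·137.0 + 21500·27.50 + 17800·132.0) / 183300 = 5106000/183300 = 27.86 mg/L.

27.9 mg/L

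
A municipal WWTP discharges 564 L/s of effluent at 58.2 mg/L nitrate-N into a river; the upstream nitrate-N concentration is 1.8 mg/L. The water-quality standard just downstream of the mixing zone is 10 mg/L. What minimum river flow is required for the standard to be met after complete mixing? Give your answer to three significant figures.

3320 L/s

Set C_mix = 10: (Q·1.800 + 564.0·58.20) / (Q + 564.0) = 10
→ Q = 564.0·(58.20 − 10)/(10 − 1.800) = 3315 L/s.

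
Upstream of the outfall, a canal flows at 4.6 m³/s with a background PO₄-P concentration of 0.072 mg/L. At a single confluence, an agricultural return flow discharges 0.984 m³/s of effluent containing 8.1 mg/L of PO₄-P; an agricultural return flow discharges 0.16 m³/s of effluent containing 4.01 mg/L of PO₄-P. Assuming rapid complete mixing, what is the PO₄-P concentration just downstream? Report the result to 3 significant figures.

1.56 mg/L

After mixing, C = (4.600·0.07200 + 0.9840·8.100 + 0.1600·4.010) / 5.744 = 8.943/5.744 = 1.557 mg/L.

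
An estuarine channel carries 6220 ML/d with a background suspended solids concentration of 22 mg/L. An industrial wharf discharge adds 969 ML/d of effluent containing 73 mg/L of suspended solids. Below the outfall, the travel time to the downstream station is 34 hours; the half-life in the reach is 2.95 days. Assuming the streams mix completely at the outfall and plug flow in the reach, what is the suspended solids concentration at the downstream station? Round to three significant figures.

20.7 mg/L

Flow-weighted average: C = (6220·22.00 + 969.0·73.00) / 7189 = 207600/7189 = 28.87 mg/L.
Half-life 2.95 d → k = ln 2 / 2.95 = 0.2350 d⁻¹.
First-order decay: C = 28.87·exp(−k·t) = 28.87·0.7169 = 20.70 mg/L.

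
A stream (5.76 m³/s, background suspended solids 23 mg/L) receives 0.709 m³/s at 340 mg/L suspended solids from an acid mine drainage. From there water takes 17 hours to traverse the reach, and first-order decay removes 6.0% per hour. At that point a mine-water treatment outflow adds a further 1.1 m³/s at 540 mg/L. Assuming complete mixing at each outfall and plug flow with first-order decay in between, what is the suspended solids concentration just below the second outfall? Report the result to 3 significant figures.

Mixed concentration C = ΣQC/ΣQ = (5.760·23.00 + 0.7090·340.0) / 6.469 = 373.5/6.469 = 57.74 mg/L; combined flow 6.469 m³/s.
6.0%/h lost → k = −ln(1 − 0.06) = 0.06188 h⁻¹.
First-order decay: C = 57.74·exp(−k·t) = 57.74·0.3493 = 20.17 mg/L.
At the second outfall, C = (6.469·20.17 + 1.100·540.0) / (6.469 + 1.100) = 95.72 mg/L.

95.7 mg/L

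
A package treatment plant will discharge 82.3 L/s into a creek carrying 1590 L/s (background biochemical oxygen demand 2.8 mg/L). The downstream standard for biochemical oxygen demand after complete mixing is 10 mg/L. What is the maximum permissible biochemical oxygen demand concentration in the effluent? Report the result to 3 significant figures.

At the limit, (Qr·Cr + Qe·Cₑ)/(Qr + Qe) = 10:
Cₑ = (1672·10 − 1590·2.800) / 82.30 = 149.1 mg/L.

149 mg/L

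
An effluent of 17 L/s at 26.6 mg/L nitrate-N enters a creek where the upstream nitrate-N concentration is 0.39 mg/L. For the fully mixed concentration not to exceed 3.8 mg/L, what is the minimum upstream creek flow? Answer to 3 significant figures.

114 L/s

Set C_mix = 3.8: (Q·0.3900 + 17.00·26.60) / (Q + 17.00) = 3.8
→ Q = 17.00·(26.60 − 3.8)/(3.8 − 0.3900) = 113.7 L/s.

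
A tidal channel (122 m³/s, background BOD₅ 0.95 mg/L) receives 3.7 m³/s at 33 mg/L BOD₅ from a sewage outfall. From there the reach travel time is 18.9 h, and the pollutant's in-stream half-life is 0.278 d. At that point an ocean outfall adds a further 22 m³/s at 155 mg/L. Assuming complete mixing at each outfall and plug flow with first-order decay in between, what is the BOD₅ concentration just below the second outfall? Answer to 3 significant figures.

23.3 mg/L

Mass balance: C = (122.0·0.9500 + 3.700·33.00) / 125.7 = 238.0/125.7 = 1.893 mg/L; combined flow 125.7 m³/s.
Half-life 0.278 d → k = ln 2 / 0.278 = 2.493 d⁻¹.
First-order decay: C = 1.893·exp(−k·t) = 1.893·0.1404 = 0.2658 mg/L.
Second outfall: C = (125.7·0.2658 + 22.00·155.0)/147.7 = 23.31 mg/L.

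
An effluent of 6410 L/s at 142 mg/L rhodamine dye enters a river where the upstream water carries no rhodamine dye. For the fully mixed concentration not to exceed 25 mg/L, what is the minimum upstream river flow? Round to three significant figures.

Set C_mix = 25: (Q·0 + 6410·142.0) / (Q + 6410) = 25
→ Q = 6410·(142.0 − 25)/(25 − 0) = 30000 L/s.

30000 L/s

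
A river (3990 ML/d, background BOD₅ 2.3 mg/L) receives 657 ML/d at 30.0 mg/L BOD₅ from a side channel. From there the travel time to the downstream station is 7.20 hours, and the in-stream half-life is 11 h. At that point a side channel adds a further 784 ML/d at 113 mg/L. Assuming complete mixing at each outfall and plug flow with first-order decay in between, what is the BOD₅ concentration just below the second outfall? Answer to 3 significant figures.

19.7 mg/L

Mixed concentration C = ΣQC/ΣQ = (3990·2.300 + 657.0·30.00) / 4647 = 28890/4647 = 6.216 mg/L; combined flow 4647 ML/d.
Half-life 11 h → k = ln 2 / 11 = 0.06301 h⁻¹ = 1.512 d⁻¹.
Decay over the reach: 6.216·exp(−kt) = 6.216·0.6353 = 3.949 mg/L.
At the second outfall, C = (4647·3.949 + 784.0·113.0) / (4647 + 784.0) = 19.69 mg/L.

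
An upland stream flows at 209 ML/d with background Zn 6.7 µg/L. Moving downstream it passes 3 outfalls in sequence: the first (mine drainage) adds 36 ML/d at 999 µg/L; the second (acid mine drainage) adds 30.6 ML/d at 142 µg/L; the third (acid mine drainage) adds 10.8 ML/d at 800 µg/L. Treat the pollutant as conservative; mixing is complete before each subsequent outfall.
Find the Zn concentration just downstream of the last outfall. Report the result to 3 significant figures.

176 µg/L

Outfall 1: combined Q = 245.0 ML/d; C = (209.0·6.700 + 36.00·999.0)/245.0 = 152.5 µg/L.
Outfall 2: combined Q = 275.6 ML/d; C = (245.0·152.5 + 30.60·142.0)/275.6 = 151.3 µg/L.
Outfall 3: combined Q = 286.4 ML/d; C = (275.6·151.3 + 10.80·800.0)/286.4 = 175.8 µg/L.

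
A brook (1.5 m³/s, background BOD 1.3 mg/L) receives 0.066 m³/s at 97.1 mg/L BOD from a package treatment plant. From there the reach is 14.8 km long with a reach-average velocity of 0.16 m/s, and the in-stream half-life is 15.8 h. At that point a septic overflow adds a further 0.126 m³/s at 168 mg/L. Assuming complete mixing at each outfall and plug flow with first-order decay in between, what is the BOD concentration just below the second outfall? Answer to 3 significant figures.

14.1 mg/L

Conservation of mass: C = (1.500·1.300 + 0.06600·97.10) / 1.566 = 8.359/1.566 = 5.338 mg/L; combined flow 1.566 m³/s.
Travel time t = 14.8·1000 / 0.16 = 92500 s = 25.69 h.
Half-life 15.8 h → k = ln 2 / 15.8 = 0.04387 h⁻¹ = 1.053 d⁻¹.
First-order decay: C = 5.338·exp(−k·t) = 5.338·0.3239 = 1.729 mg/L.
At the second outfall, C = (1.566·1.729 + 0.1260·168.0) / (1.566 + 0.1260) = 14.11 mg/L.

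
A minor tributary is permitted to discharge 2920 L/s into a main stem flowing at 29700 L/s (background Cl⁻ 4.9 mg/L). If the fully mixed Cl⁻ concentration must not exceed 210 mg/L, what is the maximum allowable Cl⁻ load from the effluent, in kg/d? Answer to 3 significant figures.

579000 kg/d

Mass balance at the limit: 29700·4.900 + 2920·Cₑ = 32620·210 → Cₑ = 2296 mg/L.
2920 L/s = 2.920 m³/s. Load = 2.920 m³/s × 2296 g/m³ × 86 400 s/d = 579300 kg/d.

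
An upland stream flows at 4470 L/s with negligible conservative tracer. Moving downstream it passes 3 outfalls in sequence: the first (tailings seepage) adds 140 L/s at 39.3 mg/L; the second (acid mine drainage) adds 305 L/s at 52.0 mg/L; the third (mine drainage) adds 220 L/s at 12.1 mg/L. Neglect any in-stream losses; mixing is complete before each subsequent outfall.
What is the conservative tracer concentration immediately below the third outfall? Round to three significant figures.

After outfall 1: Q = 4470 + 140.0 = 4610 L/s; C = (4470·0 + 140.0·39.30)/4610 = 1.193 mg/L.
After outfall 2: Q = 4610 + 305.0 = 4915 L/s; C = (4610·1.193 + 305.0·52.00)/4915 = 4.346 mg/L.
After outfall 3: Q = 4915 + 220.0 = 5135 L/s; C = (4915·4.346 + 220.0·12.10)/5135 = 4.678 mg/L.

4.68 mg/L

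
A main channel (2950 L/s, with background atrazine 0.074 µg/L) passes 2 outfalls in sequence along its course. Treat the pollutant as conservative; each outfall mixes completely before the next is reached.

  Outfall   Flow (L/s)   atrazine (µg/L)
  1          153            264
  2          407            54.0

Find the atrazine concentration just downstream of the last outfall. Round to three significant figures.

17.8 µg/L

After outfall 1: Q = 2950 + 153.0 = 3103 L/s; C = (2950·0.07400 + 153.0·264.0)/3103 = 13.09 µg/L.
After outfall 2: Q = 3103 + 407.0 = 3510 L/s; C = (3103·13.09 + 407.0·54.00)/3510 = 17.83 µg/L.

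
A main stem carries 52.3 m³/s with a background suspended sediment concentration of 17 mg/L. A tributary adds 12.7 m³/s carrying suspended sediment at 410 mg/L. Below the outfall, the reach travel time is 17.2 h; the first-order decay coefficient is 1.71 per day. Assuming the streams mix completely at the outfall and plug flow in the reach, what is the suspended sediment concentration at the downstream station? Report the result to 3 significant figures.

Flow-weighted average: C = (52.30·17.00 + 12.70·410.0) / 65.00 = 6096/65.00 = 93.79 mg/L.
Applying C = C₀e^(−kt): 93.79 × 0.2936 = 27.54 mg/L.

27.5 mg/L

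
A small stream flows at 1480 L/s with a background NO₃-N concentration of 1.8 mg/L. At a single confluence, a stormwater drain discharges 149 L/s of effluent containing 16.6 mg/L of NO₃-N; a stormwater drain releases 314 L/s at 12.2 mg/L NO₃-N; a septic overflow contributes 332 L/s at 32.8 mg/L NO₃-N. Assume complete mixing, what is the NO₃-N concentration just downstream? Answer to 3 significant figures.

8.73 mg/L

Mass balance: C = (1480·1.800 + 149.0·16.60 + 314.0·12.20 + 332.0·32.80) / 2275 = 19860/2275 = 8.729 mg/L.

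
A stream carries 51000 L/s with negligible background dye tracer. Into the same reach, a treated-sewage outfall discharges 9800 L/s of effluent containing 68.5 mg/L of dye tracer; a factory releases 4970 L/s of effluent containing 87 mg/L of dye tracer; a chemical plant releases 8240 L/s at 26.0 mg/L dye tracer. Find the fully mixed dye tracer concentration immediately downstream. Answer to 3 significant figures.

17.8 mg/L

Flow-weighted average: C = (51000·0 + 9800·68.50 + 4970·87.00 + 8240·26.00) / 74010 = 1318000/74010 = 17.81 mg/L.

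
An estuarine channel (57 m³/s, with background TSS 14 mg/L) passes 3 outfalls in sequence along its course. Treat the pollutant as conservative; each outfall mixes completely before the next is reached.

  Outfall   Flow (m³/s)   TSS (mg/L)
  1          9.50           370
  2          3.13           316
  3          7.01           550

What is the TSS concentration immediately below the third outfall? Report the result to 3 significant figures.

119 mg/L

Below outfall 1: Q → 66.50 m³/s, C = (57.00·14.00 + 9.500·370.0)/66.50 = 64.86 mg/L.
Below outfall 2: Q → 69.63 m³/s, C = (66.50·64.86 + 3.130·316.0)/69.63 = 76.15 mg/L.
Below outfall 3: Q → 76.64 m³/s, C = (69.63·76.15 + 7.010·550.0)/76.64 = 119.5 mg/L.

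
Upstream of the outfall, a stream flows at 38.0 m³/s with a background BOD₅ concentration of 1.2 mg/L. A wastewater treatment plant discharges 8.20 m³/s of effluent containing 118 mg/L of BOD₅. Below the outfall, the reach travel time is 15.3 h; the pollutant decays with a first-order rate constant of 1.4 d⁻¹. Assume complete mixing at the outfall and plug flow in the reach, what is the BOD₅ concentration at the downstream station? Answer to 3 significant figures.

Conservation of mass: C = (38.00·1.200 + 8.200·118.0) / 46.20 = 1013/46.20 = 21.93 mg/L.
After decay, C = 21.93 × e^(−kt) = 21.93 × 0.4096 = 8.983 mg/L.

8.98 mg/L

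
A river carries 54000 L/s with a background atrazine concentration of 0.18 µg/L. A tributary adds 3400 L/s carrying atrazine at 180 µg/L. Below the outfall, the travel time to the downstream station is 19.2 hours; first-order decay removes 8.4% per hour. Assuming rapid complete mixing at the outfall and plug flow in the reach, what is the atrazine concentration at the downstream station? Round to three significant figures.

2.01 µg/L

Conservation of mass: C = (54000·0.1800 + 3400·180.0) / 57400 = 621700/57400 = 10.83 µg/L.
8.4%/h lost → k = −ln(1 − 0.084) = 0.08774 h⁻¹.
After decay, C = 10.83 × e^(−kt) = 10.83 × 0.1855 = 2.009 µg/L.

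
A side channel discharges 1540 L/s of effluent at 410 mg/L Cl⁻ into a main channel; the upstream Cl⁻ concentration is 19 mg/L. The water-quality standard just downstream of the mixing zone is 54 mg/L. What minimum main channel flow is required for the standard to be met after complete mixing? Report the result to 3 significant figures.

Set C_mix = 54: (Q·19.00 + 1540·410.0) / (Q + 1540) = 54
→ Q = 1540·(410.0 − 54)/(54 − 19.00) = 15660 L/s.

15700 L/s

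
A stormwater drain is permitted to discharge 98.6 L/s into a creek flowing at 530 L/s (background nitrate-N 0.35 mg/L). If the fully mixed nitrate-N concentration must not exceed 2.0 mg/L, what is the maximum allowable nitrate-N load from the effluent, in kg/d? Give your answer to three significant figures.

Mass balance at the limit: 530.0·0.3500 + 98.60·Cₑ = 628.6·2.0 → Cₑ = 10.87 mg/L.
98.60 L/s = 0.09860 m³/s. Load = 0.09860 m³/s × 10.87 g/m³ × 86 400 s/d = 92.59 kg/d.

92.6 kg/d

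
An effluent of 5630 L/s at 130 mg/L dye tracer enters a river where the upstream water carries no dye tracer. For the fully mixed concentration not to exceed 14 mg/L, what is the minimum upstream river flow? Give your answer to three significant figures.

46600 L/s

Set C_mix = 14: (Q·0 + 5630·130.0) / (Q + 5630) = 14
→ Q = 5630·(130.0 − 14)/(14 − 0) = 46650 L/s.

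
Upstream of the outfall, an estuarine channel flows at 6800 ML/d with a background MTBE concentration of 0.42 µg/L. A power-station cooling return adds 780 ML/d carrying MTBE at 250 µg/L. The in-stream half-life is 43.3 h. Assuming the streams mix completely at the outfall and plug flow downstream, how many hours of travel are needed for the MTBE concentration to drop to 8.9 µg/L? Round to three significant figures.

67.2 h

Mass balance: C = (6800·0.4200 + 780.0·250.0) / 7580 = 197900/7580 = 26.10 µg/L.
Half-life 43.3 h → k = ln 2 / 43.3 = 0.01601 h⁻¹ = 0.3842 d⁻¹.
26.10·exp(−k·t) = 8.9 → t = ln(26.10/8.9)/k = 242000 s = 67.21 h.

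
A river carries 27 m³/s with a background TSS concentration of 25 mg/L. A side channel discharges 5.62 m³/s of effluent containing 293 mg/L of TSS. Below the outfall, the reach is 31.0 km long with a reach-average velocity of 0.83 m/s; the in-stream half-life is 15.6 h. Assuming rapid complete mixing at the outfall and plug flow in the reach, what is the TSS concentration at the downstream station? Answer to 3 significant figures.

44.9 mg/L

Flow-weighted average: C = (27.00·25.00 + 5.620·293.0) / 32.62 = 2322/32.62 = 71.17 mg/L.
Travel time t = 31.0·1000 / 0.83 = 37350 s = 10.37 h.
Half-life 15.6 h → k = ln 2 / 15.6 = 0.04443 h⁻¹ = 1.066 d⁻¹.
Decay over the reach: 71.17·exp(−kt) = 71.17·0.6307 = 44.89 mg/L.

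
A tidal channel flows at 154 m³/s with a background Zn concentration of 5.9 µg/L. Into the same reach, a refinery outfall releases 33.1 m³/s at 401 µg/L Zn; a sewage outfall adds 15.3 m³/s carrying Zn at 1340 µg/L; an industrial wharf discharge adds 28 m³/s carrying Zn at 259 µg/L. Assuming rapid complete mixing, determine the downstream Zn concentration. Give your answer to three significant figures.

182 µg/L

After mixing, C = (154.0·5.900 + 33.10·401.0 + 15.30·1340 + 28.00·259.0) / 230.4 = 41940/230.4 = 182.0 µg/L.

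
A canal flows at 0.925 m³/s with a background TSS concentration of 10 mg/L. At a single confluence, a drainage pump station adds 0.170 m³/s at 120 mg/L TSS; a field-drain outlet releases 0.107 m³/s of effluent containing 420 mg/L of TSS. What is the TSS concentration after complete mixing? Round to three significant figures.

Mixed concentration C = ΣQC/ΣQ = (0.9250·10.00 + 0.1700·120.0 + 0.1070·420.0) / 1.202 = 74.59/1.202 = 62.05 mg/L.

62.1 mg/L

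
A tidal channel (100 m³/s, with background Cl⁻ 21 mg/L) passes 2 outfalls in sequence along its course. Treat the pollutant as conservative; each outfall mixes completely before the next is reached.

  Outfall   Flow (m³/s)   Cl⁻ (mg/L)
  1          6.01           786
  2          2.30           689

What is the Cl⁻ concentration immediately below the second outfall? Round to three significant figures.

77.6 mg/L

Below outfall 1: Q → 106.0 m³/s, C = (100.0·21.00 + 6.010·786.0)/106.0 = 64.37 mg/L.
Below outfall 2: Q → 108.3 m³/s, C = (106.0·64.37 + 2.300·689.0)/108.3 = 77.63 mg/L.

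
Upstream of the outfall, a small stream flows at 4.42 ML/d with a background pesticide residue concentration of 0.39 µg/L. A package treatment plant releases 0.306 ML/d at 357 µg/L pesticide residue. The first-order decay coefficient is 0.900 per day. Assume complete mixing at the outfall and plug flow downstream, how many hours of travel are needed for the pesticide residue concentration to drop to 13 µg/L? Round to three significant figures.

Conservation of mass: C = (4.420·0.3900 + 0.3060·357.0) / 4.726 = 111.0/4.726 = 23.48 µg/L.
23.48·exp(−k·t) = 13 → t = ln(23.48/13)/k = 56750 s = 15.77 h.

15.8 h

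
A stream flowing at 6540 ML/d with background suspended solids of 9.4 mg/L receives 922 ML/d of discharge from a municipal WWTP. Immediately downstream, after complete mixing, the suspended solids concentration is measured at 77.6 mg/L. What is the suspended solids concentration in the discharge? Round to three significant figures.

Mass balance: 6540·9.400 + 922.0·Cₑ = 7462·77.60
→ Cₑ = (7462·77.60 − 6540·9.400) / 922.0 = 561.4 mg/L.

561 mg/L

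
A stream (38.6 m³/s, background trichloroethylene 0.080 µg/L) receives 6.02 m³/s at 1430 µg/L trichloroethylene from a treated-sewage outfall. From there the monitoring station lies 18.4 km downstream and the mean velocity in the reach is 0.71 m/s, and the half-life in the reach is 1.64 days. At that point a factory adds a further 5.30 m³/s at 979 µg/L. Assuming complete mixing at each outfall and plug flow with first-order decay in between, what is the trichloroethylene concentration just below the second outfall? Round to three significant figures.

256 µg/L

Mixed concentration C = ΣQC/ΣQ = (38.60·0.08000 + 6.020·1430) / 44.62 = 8612/44.62 = 193.0 µg/L; combined flow 44.62 m³/s.
Travel time t = 18.4·1000 / 0.71 = 25920 s = 7.199 h.
Half-life 1.64 d → k = ln 2 / 1.64 = 0.4227 d⁻¹.
Applying C = C₀e^(−kt): 193.0 × 0.8809 = 170.0 µg/L.
At the second outfall, C = (44.62·170.0 + 5.300·979.0) / (44.62 + 5.300) = 255.9 µg/L.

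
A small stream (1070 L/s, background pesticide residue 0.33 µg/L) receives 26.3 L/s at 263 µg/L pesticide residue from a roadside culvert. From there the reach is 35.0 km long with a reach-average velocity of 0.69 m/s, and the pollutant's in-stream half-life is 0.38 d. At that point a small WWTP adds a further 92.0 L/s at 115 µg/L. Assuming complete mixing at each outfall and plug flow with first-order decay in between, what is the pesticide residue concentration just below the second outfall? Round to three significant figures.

11.0 µg/L

Conservation of mass: C = (1070·0.3300 + 26.30·263.0) / 1096 = 7270/1096 = 6.631 µg/L; combined flow 1096 L/s.
Travel time t = 35.0·1000 / 0.69 = 50720 s = 14.09 h.
Half-life 0.38 d → k = ln 2 / 0.38 = 1.824 d⁻¹.
First-order decay: C = 6.631·exp(−k·t) = 6.631·0.3427 = 2.273 µg/L.
At the second outfall, C = (1096·2.273 + 92.00·115.0) / (1096 + 92.00) = 11.00 µg/L.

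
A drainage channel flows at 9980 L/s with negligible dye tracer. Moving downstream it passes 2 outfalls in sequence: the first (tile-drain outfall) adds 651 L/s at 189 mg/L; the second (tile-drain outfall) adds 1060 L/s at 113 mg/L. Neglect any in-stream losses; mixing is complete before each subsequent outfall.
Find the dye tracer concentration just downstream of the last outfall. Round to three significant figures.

Outfall 1: combined Q = 10630 L/s; C = (9980·0 + 651.0·189.0)/10630 = 11.57 mg/L.
Outfall 2: combined Q = 11690 L/s; C = (10630·11.57 + 1060·113.0)/11690 = 20.77 mg/L.

20.8 mg/L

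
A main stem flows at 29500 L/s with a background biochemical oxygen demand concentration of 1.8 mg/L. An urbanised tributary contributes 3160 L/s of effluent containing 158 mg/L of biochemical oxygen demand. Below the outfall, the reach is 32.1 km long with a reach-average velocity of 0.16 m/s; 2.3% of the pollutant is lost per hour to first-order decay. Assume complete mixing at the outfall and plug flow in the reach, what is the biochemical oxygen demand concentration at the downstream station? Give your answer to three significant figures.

Mass balance: C = (29500·1.800 + 3160·158.0) / 32660 = 552400/32660 = 16.91 mg/L.
Travel time t = 32.1·1000 / 0.16 = 200600 s = 55.73 h.
2.3%/h lost → k = −ln(1 − 0.023) = 0.02327 h⁻¹.
After decay, C = 16.91 × e^(−kt) = 16.91 × 0.2734 = 4.624 mg/L.

4.62 mg/L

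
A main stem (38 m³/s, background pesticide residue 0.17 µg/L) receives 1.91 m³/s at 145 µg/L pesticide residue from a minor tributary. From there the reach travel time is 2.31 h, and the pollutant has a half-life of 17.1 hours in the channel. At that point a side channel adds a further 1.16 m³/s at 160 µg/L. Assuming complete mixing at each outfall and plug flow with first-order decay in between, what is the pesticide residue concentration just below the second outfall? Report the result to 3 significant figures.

After mixing, C = (38.00·0.1700 + 1.910·145.0) / 39.91 = 283.4/39.91 = 7.101 µg/L; combined flow 39.91 m³/s.
Half-life 17.1 h → k = ln 2 / 17.1 = 0.04053 h⁻¹ = 0.9728 d⁻¹.
After decay, C = 7.101 × e^(−kt) = 7.101 × 0.9106 = 6.466 µg/L.
At the second outfall, C = (39.91·6.466 + 1.160·160.0) / (39.91 + 1.160) = 10.80 µg/L.

10.8 µg/L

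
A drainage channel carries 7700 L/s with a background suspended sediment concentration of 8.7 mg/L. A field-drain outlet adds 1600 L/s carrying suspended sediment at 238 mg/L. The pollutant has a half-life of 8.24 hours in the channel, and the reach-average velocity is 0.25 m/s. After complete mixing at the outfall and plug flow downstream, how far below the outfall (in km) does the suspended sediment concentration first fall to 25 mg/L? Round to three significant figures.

Mixed concentration C = ΣQC/ΣQ = (7700·8.700 + 1600·238.0) / 9300 = 447800/9300 = 48.15 mg/L.
Half-life 8.24 h → k = ln 2 / 8.24 = 0.08412 h⁻¹ = 2.019 d⁻¹.
Set 48.15·exp(−k·t) = 25 → t = ln(48.15/25)/k = 28050 s = 7.792 h.
Distance = v·t = 0.25·28050 = 7013 m = 7.013 km.

7.01 km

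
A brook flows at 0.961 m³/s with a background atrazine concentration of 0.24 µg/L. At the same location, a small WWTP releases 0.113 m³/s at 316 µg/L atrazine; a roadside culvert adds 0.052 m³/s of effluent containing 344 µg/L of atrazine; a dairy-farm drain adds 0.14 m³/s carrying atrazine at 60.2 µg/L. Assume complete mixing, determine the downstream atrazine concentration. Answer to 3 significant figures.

49.2 µg/L

Flow-weighted average: C = (0.9610·0.2400 + 0.1130·316.0 + 0.05200·344.0 + 0.1400·60.20) / 1.266 = 62.25/1.266 = 49.17 µg/L.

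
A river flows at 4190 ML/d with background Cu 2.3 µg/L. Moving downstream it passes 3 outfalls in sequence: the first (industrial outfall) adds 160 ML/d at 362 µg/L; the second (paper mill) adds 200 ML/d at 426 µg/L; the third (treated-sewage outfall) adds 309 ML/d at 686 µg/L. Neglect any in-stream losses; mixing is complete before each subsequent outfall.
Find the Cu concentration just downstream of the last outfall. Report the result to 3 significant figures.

Below outfall 1: Q → 4350 ML/d, C = (4190·2.300 + 160.0·362.0)/4350 = 15.53 µg/L.
Below outfall 2: Q → 4550 ML/d, C = (4350·15.53 + 200.0·426.0)/4550 = 33.57 µg/L.
Below outfall 3: Q → 4859 ML/d, C = (4550·33.57 + 309.0·686.0)/4859 = 75.06 µg/L.

75.1 µg/L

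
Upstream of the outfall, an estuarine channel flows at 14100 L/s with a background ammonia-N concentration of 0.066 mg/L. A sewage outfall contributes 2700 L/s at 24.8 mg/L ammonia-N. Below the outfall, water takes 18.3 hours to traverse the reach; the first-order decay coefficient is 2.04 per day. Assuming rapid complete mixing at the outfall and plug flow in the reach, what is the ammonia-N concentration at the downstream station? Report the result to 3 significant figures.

Conservation of mass: C = (14100·0.06600 + 2700·24.80) / 16800 = 67890/16800 = 4.041 mg/L.
Applying C = C₀e^(−kt): 4.041 × 0.2111 = 0.8530 mg/L.

0.853 mg/L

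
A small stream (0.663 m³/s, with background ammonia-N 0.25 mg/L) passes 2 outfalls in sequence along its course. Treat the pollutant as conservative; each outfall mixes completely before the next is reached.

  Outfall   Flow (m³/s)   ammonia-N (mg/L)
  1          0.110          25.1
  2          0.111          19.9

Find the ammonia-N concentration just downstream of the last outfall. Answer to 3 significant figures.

5.81 mg/L

After outfall 1: Q = 0.6630 + 0.1100 = 0.7730 m³/s; C = (0.6630·0.2500 + 0.1100·25.10)/0.7730 = 3.786 mg/L.
After outfall 2: Q = 0.7730 + 0.1110 = 0.8840 m³/s; C = (0.7730·3.786 + 0.1110·19.90)/0.8840 = 5.810 mg/L.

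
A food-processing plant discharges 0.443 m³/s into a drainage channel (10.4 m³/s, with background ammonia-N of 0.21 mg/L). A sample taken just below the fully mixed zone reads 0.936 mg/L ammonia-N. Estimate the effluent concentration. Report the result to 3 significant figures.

Mass balance: 10.40·0.2100 + 0.4430·Cₑ = 10.84·0.9360
→ Cₑ = (10.84·0.9360 − 10.40·0.2100) / 0.4430 = 17.98 mg/L.

18.0 mg/L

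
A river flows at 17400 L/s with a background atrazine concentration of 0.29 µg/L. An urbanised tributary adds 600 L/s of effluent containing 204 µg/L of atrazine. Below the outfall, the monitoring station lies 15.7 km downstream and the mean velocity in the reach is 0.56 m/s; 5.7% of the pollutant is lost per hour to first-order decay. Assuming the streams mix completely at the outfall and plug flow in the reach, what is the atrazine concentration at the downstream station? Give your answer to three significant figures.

Mixed concentration C = ΣQC/ΣQ = (17400·0.2900 + 600.0·204.0) / 18000 = 127400/18000 = 7.080 µg/L.
Travel time t = 15.7·1000 / 0.56 = 28040 s = 7.788 h.
5.7%/h lost → k = −ln(1 − 0.057) = 0.05869 h⁻¹.
First-order decay: C = 7.080·exp(−k·t) = 7.080·0.6331 = 4.483 µg/L.

4.48 µg/L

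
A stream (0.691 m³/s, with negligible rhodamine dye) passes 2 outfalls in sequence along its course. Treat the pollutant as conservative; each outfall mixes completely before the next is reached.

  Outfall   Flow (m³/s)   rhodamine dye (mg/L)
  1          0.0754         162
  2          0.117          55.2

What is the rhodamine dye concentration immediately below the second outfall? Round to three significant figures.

21.1 mg/L

Outfall 1: combined Q = 0.7664 m³/s; C = (0.6910·0 + 0.07540·162.0)/0.7664 = 15.94 mg/L.
Outfall 2: combined Q = 0.8834 m³/s; C = (0.7664·15.94 + 0.1170·55.20)/0.8834 = 21.14 mg/L.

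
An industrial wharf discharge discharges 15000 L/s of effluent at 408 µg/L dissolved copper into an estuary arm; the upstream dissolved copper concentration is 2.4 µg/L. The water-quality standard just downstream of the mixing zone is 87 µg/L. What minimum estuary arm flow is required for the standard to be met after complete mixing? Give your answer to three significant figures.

56900 L/s

Set C_mix = 87: (Q·2.400 + 15000·408.0) / (Q + 15000) = 87
→ Q = 15000·(408.0 − 87)/(87 − 2.400) = 56910 L/s.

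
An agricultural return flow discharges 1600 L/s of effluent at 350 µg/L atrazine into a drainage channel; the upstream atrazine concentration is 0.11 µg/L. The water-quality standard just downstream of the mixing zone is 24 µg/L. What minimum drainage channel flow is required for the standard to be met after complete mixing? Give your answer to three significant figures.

21800 L/s

Set C_mix = 24: (Q·0.1100 + 1600·350.0) / (Q + 1600) = 24
→ Q = 1600·(350.0 − 24)/(24 − 0.1100) = 21830 L/s.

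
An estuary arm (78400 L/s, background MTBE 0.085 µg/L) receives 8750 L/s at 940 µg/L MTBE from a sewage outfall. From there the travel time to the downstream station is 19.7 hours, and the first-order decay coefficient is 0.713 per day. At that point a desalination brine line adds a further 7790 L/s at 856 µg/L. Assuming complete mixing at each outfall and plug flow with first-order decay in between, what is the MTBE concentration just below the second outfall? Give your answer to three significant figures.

Conservation of mass: C = (78400·0.08500 + 8750·940.0) / 87150 = 8232000/87150 = 94.45 µg/L; combined flow 87150 L/s.
Applying C = C₀e^(−kt): 94.45 × 0.5570 = 52.61 µg/L.
Second outfall: C = (87150·52.61 + 7790·856.0)/94940 = 118.5 µg/L.

119 µg/L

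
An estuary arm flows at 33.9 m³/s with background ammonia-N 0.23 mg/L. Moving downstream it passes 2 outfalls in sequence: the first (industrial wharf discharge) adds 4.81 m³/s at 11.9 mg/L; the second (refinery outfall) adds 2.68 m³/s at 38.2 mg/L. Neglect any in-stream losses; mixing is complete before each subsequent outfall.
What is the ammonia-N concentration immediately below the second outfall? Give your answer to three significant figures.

Outfall 1: combined Q = 38.71 m³/s; C = (33.90·0.2300 + 4.810·11.90)/38.71 = 1.680 mg/L.
Outfall 2: combined Q = 41.39 m³/s; C = (38.71·1.680 + 2.680·38.20)/41.39 = 4.045 mg/L.

4.04 mg/L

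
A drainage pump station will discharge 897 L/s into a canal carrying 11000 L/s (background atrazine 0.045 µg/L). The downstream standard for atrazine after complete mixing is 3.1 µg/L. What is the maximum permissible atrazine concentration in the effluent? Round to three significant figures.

40.6 µg/L

At the limit, (Qr·Cr + Qe·Cₑ)/(Qr + Qe) = 3.1:
Cₑ = (11900·3.1 − 11000·0.04500) / 897.0 = 40.56 µg/L.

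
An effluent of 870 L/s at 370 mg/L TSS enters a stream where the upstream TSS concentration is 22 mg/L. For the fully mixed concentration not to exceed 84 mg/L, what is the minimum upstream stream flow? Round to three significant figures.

4010 L/s

Set C_mix = 84: (Q·22.00 + 870.0·370.0) / (Q + 870.0) = 84
→ Q = 870.0·(370.0 − 84)/(84 − 22.00) = 4013 L/s.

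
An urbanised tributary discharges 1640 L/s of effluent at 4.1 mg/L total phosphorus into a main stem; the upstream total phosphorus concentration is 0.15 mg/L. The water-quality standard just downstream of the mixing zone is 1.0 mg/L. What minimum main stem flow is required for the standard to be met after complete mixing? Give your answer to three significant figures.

5980 L/s

Set C_mix = 1.0: (Q·0.1500 + 1640·4.100) / (Q + 1640) = 1.0
→ Q = 1640·(4.100 − 1.0)/(1.0 − 0.1500) = 5981 L/s.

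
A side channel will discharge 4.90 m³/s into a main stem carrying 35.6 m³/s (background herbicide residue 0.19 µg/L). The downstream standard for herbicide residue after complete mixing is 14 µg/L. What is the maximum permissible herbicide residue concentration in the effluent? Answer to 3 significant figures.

114 µg/L

At the limit, (Qr·Cr + Qe·Cₑ)/(Qr + Qe) = 14:
Cₑ = (40.50·14 − 35.60·0.1900) / 4.900 = 114.3 µg/L.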